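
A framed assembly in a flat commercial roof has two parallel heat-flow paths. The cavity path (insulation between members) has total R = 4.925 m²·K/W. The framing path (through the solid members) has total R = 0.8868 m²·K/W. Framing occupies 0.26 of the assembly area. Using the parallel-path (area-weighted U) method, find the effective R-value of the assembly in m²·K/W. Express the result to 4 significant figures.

2.255 m²·K/W

U_eff = 0.74/4.925 + 0.26/0.8868 = 0.15025 + 0.29319 = 0.44344
R_eff = 1/U_eff = 2.2551 m²·K/W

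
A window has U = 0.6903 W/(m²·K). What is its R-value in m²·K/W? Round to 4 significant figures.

1.449 m²·K/W

R = 1/U = 1/0.6903 = 1.4486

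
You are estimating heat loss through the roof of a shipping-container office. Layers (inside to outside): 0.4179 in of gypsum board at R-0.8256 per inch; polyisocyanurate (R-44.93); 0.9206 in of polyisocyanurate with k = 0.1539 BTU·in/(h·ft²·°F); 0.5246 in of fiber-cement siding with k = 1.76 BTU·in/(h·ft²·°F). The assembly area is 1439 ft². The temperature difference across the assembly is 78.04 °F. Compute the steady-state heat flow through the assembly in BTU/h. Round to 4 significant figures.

0.4179 × 0.8256 = 0.34502
0.9206/0.1539 = 5.9818
0.5246/1.76 = 0.29807
R_total = 0.34502 + 44.93 + 5.9818 + 0.29807 = 51.555 ft²·°F·h/BTU
Q = A·ΔT/R = 1439 × 78.04 / 51.555 = 2178.3 BTU/h

2178 BTU/h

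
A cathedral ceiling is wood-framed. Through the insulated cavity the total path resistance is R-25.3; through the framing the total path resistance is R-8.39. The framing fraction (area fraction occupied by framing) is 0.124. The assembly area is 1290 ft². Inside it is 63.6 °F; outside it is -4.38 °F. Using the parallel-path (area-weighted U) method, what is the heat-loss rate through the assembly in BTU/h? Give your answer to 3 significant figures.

4330 BTU/h

U_eff = 0.876/25.3 + 0.124/8.39 = 0.03462 + 0.01478 = 0.0494
R_eff = 1/U_eff = 20.24 ft²·°F·h/BTU
Q = 1290 × (63.6 − (-4.38)) / 20.24 = 4332 BTU/h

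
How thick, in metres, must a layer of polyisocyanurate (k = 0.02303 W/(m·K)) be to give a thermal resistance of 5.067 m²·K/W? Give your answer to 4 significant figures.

L = R·k = 5.067 × 0.02303 = 0.11669 m

0.1167 m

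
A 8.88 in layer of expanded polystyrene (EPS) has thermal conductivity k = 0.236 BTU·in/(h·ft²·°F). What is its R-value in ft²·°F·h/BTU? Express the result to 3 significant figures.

R = L/k = 8.88/0.236 = 37.63 ft²·°F·h/BTU

37.6 ft²·°F·h/BTU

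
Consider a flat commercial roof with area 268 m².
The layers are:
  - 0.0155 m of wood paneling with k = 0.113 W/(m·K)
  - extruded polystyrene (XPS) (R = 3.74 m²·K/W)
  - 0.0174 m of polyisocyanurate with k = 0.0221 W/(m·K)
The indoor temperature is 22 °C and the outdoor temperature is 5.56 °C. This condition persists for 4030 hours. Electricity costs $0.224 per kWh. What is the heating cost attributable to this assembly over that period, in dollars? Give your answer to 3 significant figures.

853 dollars

0.0155/0.113 = 0.1372
0.0174/0.0221 = 0.7873
R_total = 0.1372 + 3.74 + 0.7873 = 4.664 m²·K/W
Q = 268 × (22 − 5.56) / 4.664 = 944.6 W
E = 944.6 W × 4030 h / 1000 = 3807 kWh
Cost = 3807 × 0.224 = $852.7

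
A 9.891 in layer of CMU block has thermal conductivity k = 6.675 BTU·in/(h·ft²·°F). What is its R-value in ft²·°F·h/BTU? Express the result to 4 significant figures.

R = L/k = 9.891/6.675 = 1.4818 ft²·°F·h/BTU

1.482 ft²·°F·h/BTU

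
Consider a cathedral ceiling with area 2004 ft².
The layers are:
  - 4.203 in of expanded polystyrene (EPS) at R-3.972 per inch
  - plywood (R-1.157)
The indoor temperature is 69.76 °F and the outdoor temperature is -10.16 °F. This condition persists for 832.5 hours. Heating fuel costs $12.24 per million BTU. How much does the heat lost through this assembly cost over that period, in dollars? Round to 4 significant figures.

4.203 × 3.972 = 16.694
R_total = 16.694 + 1.157 = 17.851 ft²·°F·h/BTU
Q = 2004 × (69.76 − (-10.16)) / 17.851 = 8971.9 BTU/h
E = 8971.9 × 832.5 = 7469100 BTU
Cost = 7469100/10⁶ × 12.24 = $91.422

91.42 dollars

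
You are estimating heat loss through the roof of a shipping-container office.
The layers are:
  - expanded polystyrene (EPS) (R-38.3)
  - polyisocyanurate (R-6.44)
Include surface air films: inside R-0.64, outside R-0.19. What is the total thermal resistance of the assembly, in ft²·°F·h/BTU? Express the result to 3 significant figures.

R_total = 0.64 + 38.3 + 6.44 + 0.19 = 45.57 ft²·°F·h/BTU

45.6 ft²·°F·h/BTU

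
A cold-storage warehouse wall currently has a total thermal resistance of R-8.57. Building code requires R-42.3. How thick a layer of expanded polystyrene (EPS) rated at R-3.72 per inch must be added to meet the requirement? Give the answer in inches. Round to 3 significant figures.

9.07 in

ΔR = 42.3 − 8.57 = 33.73 ft²·°F·h/BTU
L = ΔR / (R/in) = 33.73/3.72 = 9.067 in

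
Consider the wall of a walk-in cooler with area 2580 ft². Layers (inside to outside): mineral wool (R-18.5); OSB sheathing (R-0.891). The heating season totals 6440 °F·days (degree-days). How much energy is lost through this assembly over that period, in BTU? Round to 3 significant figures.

R_total = 18.5 + 0.891 = 19.39 ft²·°F·h/BTU
E = A × HDD × 24 / R = 2580 × 6440 × 24 / 19.39 = 20560000 BTU

20600000 BTU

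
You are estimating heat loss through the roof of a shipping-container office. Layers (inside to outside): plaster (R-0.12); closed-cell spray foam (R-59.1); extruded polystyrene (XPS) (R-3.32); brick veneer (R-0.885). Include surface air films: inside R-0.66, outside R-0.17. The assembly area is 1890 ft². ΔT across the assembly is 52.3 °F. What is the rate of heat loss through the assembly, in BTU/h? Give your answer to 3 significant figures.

1540 BTU/h

R_total = 0.66 + 0.12 + 59.1 + 3.32 + 0.885 + 0.17 = 64.25 ft²·°F·h/BTU
Q = A·ΔT/R = 1890 × 52.3 / 64.25 = 1538 BTU/h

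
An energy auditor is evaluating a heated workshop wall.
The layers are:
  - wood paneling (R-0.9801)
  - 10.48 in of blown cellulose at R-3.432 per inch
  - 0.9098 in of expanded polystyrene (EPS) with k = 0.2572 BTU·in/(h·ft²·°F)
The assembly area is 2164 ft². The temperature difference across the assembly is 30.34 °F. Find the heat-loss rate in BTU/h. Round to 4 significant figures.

1622 BTU/h

10.48 × 3.432 = 35.967
0.9098/0.2572 = 3.5373
R_total = 0.9801 + 35.967 + 3.5373 = 40.485 ft²·°F·h/BTU
Q = A·ΔT/R = 2164 × 30.34 / 40.485 = 1621.7 BTU/h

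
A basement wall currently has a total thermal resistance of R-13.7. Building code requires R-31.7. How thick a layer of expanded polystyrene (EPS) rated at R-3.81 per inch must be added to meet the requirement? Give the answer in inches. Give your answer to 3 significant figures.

ΔR = 31.7 − 13.7 = 18 ft²·°F·h/BTU
L = ΔR / (R/in) = 18/3.81 = 4.724 in

4.72 in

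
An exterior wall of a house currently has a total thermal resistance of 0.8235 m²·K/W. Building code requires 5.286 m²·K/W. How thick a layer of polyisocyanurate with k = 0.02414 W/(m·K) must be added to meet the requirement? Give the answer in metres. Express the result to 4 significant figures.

0.1077 m

ΔR = 5.286 − 0.8235 = 4.4625 m²·K/W
L = ΔR × k = 4.4625 × 0.02414 = 0.10772 m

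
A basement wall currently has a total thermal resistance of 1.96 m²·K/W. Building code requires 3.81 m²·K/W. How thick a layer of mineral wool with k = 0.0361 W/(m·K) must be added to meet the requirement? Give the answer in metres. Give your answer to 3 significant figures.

ΔR = 3.81 − 1.96 = 1.85 m²·K/W
L = ΔR × k = 1.85 × 0.0361 = 0.06678 m

0.0668 m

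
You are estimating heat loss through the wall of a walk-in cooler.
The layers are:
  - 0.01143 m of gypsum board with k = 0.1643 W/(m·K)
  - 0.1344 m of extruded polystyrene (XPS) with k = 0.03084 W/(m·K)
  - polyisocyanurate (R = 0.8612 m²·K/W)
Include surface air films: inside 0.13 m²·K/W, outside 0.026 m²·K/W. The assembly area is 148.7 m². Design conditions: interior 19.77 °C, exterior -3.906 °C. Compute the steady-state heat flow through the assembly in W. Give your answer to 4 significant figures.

646.6 W

0.01143/0.1643 = 0.069568
0.1344/0.03084 = 4.358
R_total = 0.13 + 0.069568 + 4.358 + 0.8612 + 0.026 = 5.4447 m²·K/W
Q = A·ΔT/R = 148.7 × (19.77 − (-3.906)) / 5.4447 = 646.61 W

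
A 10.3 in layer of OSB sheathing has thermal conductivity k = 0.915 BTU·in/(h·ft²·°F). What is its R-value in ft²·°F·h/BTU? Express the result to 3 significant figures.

R = L/k = 10.3/0.915 = 11.26 ft²·°F·h/BTU

11.3 ft²·°F·h/BTU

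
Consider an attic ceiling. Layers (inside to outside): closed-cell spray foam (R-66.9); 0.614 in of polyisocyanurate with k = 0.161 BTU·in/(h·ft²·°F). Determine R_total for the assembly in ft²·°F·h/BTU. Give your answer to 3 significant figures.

0.614/0.161 = 3.814
R_total = 66.9 + 3.814 = 70.71 ft²·°F·h/BTU

70.7 ft²·°F·h/BTU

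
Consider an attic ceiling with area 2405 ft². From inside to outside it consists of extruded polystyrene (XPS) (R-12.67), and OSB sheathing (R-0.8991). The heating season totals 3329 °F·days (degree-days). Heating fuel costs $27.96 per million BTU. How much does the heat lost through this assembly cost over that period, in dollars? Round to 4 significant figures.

395.9 dollars

R_total = 12.67 + 0.8991 = 13.569 ft²·°F·h/BTU
E = A × HDD × 24 / R = 2405 × 3329 × 24 / 13.569 = 14161000 BTU
Cost = 14161000/10⁶ × 27.96 = $395.94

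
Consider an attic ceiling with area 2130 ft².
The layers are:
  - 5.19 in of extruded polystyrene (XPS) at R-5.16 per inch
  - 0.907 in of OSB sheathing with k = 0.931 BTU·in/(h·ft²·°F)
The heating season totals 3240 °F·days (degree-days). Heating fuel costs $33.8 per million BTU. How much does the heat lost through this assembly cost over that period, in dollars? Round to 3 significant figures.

202 dollars

5.19 × 5.16 = 26.78
0.907/0.931 = 0.9742
R_total = 26.78 + 0.9742 = 27.75 ft²·°F·h/BTU
E = A × HDD × 24 / R = 2130 × 3240 × 24 / 27.75 = 5968000 BTU
Cost = 5968000/10⁶ × 33.8 = $201.7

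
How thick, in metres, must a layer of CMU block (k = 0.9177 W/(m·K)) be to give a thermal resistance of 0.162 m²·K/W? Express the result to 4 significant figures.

L = R·k = 0.162 × 0.9177 = 0.14867 m

0.1487 m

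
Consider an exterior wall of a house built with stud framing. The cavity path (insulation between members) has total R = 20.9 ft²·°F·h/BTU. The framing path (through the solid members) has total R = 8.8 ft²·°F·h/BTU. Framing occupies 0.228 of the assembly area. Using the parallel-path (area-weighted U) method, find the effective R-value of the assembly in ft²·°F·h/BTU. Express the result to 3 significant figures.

15.9 ft²·°F·h/BTU

U_eff = 0.772/20.9 + 0.228/8.8 = 0.03694 + 0.02591 = 0.06285
R_eff = 1/U_eff = 15.91 ft²·°F·h/BTU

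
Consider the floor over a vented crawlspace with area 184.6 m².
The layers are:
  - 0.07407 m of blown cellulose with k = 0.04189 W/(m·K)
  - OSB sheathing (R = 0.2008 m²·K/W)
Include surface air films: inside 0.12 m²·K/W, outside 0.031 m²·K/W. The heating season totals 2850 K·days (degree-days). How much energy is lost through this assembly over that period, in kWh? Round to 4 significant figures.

5956 kWh

0.07407/0.04189 = 1.7682
R_total = 0.12 + 1.7682 + 0.2008 + 0.031 = 2.12 m²·K/W
E = A × HDD × 24 / R / 1000 = 184.6 × 2850 × 24 / 2.12 / 1000 = 5956 kWh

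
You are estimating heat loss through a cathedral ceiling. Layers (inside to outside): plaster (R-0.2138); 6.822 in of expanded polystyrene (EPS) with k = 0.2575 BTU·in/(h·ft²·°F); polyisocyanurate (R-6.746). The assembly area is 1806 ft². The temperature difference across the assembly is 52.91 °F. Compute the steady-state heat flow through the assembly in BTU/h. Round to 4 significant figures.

6.822/0.2575 = 26.493
R_total = 0.2138 + 26.493 + 6.746 = 33.453 ft²·°F·h/BTU
Q = A·ΔT/R = 1806 × 52.91 / 33.453 = 2856.4 BTU/h

2856 BTU/h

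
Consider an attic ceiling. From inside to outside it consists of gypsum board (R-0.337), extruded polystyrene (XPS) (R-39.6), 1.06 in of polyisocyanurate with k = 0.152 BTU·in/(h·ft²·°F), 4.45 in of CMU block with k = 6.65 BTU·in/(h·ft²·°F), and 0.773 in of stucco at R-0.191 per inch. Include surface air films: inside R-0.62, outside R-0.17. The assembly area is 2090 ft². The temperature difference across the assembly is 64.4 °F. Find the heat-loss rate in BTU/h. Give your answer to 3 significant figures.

1.06/0.152 = 6.974
4.45/6.65 = 0.6692
0.773 × 0.191 = 0.1476
R_total = 0.62 + 0.337 + 39.6 + 6.974 + 0.6692 + 0.1476 + 0.17 = 48.52 ft²·°F·h/BTU
Q = A·ΔT/R = 2090 × 64.4 / 48.52 = 2774 BTU/h

2770 BTU/h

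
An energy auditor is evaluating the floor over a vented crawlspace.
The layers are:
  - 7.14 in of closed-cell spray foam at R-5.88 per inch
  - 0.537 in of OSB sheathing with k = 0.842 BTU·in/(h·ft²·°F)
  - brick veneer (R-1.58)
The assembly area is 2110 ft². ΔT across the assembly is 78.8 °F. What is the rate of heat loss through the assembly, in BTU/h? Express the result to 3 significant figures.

7.14 × 5.88 = 41.98
0.537/0.842 = 0.6378
R_total = 41.98 + 0.6378 + 1.58 = 44.2 ft²·°F·h/BTU
Q = A·ΔT/R = 2110 × 78.8 / 44.2 = 3762 BTU/h

3760 BTU/h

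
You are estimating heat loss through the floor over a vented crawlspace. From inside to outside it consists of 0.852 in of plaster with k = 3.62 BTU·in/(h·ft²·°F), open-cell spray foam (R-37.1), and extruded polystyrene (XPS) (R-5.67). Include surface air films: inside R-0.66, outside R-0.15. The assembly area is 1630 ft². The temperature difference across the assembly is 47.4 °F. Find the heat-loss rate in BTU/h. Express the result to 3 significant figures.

1760 BTU/h

0.852/3.62 = 0.2354
R_total = 0.66 + 0.2354 + 37.1 + 5.67 + 0.15 = 43.82 ft²·°F·h/BTU
Q = A·ΔT/R = 1630 × 47.4 / 43.82 = 1763 BTU/h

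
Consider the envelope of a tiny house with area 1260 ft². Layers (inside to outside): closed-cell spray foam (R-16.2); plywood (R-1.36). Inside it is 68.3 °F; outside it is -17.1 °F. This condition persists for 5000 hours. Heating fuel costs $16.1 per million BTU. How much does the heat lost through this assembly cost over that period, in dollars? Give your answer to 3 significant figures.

R_total = 16.2 + 1.36 = 17.56 ft²·°F·h/BTU
Q = 1260 × (68.3 − (-17.1)) / 17.56 = 6128 BTU/h
E = 6128 × 5000 = 30640000 BTU
Cost = 30640000/10⁶ × 16.1 = $493.3

493 dollars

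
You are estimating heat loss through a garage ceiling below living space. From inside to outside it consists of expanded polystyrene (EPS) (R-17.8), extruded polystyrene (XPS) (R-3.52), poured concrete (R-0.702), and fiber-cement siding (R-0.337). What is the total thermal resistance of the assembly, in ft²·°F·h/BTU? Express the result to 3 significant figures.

22.4 ft²·°F·h/BTU

R_total = 17.8 + 3.52 + 0.702 + 0.337 = 22.36 ft²·°F·h/BTU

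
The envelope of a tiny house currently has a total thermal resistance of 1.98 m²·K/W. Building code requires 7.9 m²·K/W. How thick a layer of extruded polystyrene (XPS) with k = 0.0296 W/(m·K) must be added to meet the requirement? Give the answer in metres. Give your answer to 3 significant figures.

0.175 m

ΔR = 7.9 − 1.98 = 5.92 m²·K/W
L = ΔR × k = 5.92 × 0.0296 = 0.1752 m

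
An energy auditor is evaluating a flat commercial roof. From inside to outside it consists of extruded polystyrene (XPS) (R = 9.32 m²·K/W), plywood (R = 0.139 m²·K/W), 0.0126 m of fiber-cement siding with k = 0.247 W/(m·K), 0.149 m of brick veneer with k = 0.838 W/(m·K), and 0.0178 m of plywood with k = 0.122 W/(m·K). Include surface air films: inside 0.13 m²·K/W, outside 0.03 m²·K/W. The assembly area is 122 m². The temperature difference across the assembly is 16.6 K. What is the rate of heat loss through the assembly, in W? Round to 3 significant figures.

0.0126/0.247 = 0.05101
0.149/0.838 = 0.1778
0.0178/0.122 = 0.1459
R_total = 0.13 + 9.32 + 0.139 + 0.05101 + 0.1778 + 0.1459 + 0.03 = 9.994 m²·K/W
Q = A·ΔT/R = 122 × 16.6 / 9.994 = 202.6 W

203 W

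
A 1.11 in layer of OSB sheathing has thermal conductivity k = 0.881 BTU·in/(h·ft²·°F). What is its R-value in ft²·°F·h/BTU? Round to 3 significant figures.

R = L/k = 1.11/0.881 = 1.26 ft²·°F·h/BTU

1.26 ft²·°F·h/BTU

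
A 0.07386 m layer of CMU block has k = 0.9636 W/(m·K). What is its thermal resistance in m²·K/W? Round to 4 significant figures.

R = L/k = 0.07386/0.9636 = 0.07665 m²·K/W

0.07665 m²·K/W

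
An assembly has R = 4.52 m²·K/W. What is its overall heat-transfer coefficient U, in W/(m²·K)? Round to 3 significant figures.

U = 1/R = 1/4.52 = 0.2212

0.221 W/(m²·K)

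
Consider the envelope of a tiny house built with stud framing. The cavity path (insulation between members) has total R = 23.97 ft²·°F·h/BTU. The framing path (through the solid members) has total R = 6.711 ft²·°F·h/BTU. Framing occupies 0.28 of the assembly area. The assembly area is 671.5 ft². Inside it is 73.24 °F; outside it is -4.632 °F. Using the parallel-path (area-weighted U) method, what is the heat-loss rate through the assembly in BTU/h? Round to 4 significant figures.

U_eff = 0.72/23.97 + 0.28/6.711 = 0.030038 + 0.041723 = 0.07176
R_eff = 1/U_eff = 13.935 ft²·°F·h/BTU
Q = 671.5 × (73.24 − (-4.632)) / 13.935 = 3752.4 BTU/h

3752 BTU/h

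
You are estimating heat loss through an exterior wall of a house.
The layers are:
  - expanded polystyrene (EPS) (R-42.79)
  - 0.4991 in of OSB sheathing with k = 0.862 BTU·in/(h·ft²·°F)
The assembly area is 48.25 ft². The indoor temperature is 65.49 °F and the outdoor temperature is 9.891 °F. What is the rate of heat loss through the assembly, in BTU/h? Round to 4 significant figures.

0.4991/0.862 = 0.579
R_total = 42.79 + 0.579 = 43.369 ft²·°F·h/BTU
Q = A·ΔT/R = 48.25 × (65.49 − 9.891) / 43.369 = 61.856 BTU/h

61.86 BTU/h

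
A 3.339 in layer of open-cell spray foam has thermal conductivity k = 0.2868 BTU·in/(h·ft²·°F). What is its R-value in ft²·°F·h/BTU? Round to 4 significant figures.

11.64 ft²·°F·h/BTU

R = L/k = 3.339/0.2868 = 11.642 ft²·°F·h/BTU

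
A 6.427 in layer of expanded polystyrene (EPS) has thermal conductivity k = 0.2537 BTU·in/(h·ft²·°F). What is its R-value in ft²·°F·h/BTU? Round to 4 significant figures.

25.33 ft²·°F·h/BTU

R = L/k = 6.427/0.2537 = 25.333 ft²·°F·h/BTU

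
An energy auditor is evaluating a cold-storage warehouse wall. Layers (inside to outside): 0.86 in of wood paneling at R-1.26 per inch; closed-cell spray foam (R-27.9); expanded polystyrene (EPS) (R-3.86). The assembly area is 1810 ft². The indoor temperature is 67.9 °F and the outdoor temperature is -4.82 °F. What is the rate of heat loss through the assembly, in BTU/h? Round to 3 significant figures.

4010 BTU/h

0.86 × 1.26 = 1.084
R_total = 1.084 + 27.9 + 3.86 = 32.84 ft²·°F·h/BTU
Q = A·ΔT/R = 1810 × (67.9 − (-4.82)) / 32.84 = 4008 BTU/h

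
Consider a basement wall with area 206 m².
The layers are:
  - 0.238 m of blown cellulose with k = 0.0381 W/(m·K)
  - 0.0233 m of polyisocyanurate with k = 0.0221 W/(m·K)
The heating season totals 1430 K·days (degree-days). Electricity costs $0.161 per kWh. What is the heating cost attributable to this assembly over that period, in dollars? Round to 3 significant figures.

0.238/0.0381 = 6.247
0.0233/0.0221 = 1.054
R_total = 6.247 + 1.054 = 7.301 m²·K/W
E = A × HDD × 24 / R / 1000 = 206 × 1430 × 24 / 7.301 / 1000 = 968.3 kWh
Cost = 968.3 × 0.161 = $155.9

156 dollars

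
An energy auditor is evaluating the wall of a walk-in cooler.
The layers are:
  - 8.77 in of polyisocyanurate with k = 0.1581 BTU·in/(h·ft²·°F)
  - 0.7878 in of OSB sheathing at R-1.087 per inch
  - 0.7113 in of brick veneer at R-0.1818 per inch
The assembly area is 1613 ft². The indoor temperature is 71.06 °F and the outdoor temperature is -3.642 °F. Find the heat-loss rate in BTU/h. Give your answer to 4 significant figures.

8.77/0.1581 = 55.471
0.7878 × 1.087 = 0.85634
0.7113 × 0.1818 = 0.12931
R_total = 55.471 + 0.85634 + 0.12931 = 56.457 ft²·°F·h/BTU
Q = A·ΔT/R = 1613 × (71.06 − (-3.642)) / 56.457 = 2134.3 BTU/h

2134 BTU/h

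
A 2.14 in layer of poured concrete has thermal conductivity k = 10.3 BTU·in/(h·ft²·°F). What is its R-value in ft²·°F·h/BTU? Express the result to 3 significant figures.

0.208 ft²·°F·h/BTU

R = L/k = 2.14/10.3 = 0.2078 ft²·°F·h/BTU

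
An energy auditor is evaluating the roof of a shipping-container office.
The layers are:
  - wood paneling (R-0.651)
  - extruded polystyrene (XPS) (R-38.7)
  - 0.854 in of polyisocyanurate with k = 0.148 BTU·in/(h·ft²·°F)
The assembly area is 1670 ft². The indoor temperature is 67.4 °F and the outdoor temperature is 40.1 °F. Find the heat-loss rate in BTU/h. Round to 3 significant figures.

0.854/0.148 = 5.77
R_total = 0.651 + 38.7 + 5.77 = 45.12 ft²·°F·h/BTU
Q = A·ΔT/R = 1670 × (67.4 − 40.1) / 45.12 = 1010 BTU/h

1010 BTU/h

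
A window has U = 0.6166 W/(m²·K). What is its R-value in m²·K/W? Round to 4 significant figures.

1.622 m²·K/W

R = 1/U = 1/0.6166 = 1.6218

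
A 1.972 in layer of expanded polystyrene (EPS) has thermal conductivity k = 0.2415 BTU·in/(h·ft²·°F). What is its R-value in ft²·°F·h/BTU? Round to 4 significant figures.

R = L/k = 1.972/0.2415 = 8.1656 ft²·°F·h/BTU

8.166 ft²·°F·h/BTU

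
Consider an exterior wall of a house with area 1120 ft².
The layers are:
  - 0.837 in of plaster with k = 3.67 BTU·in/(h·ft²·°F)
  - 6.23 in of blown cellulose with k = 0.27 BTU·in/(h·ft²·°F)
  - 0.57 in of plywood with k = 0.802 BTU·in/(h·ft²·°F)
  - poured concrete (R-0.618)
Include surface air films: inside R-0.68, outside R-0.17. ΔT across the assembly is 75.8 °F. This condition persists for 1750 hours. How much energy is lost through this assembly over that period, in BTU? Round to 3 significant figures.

5830000 BTU

0.837/3.67 = 0.2281
6.23/0.27 = 23.07
0.57/0.802 = 0.7107
R_total = 0.68 + 0.2281 + 23.07 + 0.7107 + 0.618 + 0.17 = 25.48 ft²·°F·h/BTU
Q = 1120 × 75.8 / 25.48 = 3332 BTU/h
E = 3332 × 1750 = 5831000 BTU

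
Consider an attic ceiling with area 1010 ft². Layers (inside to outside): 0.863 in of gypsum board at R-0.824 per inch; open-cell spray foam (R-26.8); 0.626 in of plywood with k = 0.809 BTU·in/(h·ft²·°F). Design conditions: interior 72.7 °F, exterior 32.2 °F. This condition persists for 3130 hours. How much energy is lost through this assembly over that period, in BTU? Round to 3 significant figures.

4530000 BTU

0.863 × 0.824 = 0.7111
0.626/0.809 = 0.7738
R_total = 0.7111 + 26.8 + 0.7738 = 28.28 ft²·°F·h/BTU
Q = 1010 × (72.7 − 32.2) / 28.28 = 1446 BTU/h
E = 1446 × 3130 = 4527000 BTU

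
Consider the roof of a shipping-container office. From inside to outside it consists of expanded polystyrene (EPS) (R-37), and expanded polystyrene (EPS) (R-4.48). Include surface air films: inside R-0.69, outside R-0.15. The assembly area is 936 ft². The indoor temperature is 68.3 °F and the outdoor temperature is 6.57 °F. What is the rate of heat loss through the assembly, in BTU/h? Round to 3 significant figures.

R_total = 0.69 + 37 + 4.48 + 0.15 = 42.32 ft²·°F·h/BTU
Q = A·ΔT/R = 936 × (68.3 − 6.57) / 42.32 = 1365 BTU/h

1370 BTU/h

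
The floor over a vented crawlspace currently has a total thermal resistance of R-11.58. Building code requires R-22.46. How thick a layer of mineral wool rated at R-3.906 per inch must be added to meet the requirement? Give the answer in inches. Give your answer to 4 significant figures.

ΔR = 22.46 − 11.58 = 10.88 ft²·°F·h/BTU
L = ΔR / (R/in) = 10.88/3.906 = 2.7855 in

2.785 in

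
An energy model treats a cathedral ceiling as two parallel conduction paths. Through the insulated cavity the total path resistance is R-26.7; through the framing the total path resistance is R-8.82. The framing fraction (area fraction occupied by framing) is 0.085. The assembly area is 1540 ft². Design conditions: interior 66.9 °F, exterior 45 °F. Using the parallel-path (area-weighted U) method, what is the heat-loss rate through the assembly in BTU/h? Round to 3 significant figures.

U_eff = 0.915/26.7 + 0.085/8.82 = 0.03427 + 0.009637 = 0.04391
R_eff = 1/U_eff = 22.78 ft²·°F·h/BTU
Q = 1540 × (66.9 − 45) / 22.78 = 1481 BTU/h

1480 BTU/h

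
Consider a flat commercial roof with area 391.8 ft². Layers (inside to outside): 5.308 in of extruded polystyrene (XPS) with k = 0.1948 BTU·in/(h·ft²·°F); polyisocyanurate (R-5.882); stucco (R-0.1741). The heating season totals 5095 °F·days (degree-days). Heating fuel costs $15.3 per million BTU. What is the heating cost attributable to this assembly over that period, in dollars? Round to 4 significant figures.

5.308/0.1948 = 27.248
R_total = 27.248 + 5.882 + 0.1741 = 33.305 ft²·°F·h/BTU
E = A × HDD × 24 / R = 391.8 × 5095 × 24 / 33.305 = 1438500 BTU
Cost = 1438500/10⁶ × 15.3 = $22.009

22.01 dollars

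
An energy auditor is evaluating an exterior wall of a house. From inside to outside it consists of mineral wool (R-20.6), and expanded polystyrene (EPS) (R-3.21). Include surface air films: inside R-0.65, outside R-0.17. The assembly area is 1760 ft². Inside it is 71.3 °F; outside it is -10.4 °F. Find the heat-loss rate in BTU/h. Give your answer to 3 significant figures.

R_total = 0.65 + 20.6 + 3.21 + 0.17 = 24.63 ft²·°F·h/BTU
Q = A·ΔT/R = 1760 × (71.3 − (-10.4)) / 24.63 = 5838 BTU/h

5840 BTU/h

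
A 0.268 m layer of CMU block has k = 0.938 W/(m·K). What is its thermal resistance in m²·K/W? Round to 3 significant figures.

0.286 m²·K/W

R = L/k = 0.268/0.938 = 0.2857 m²·K/W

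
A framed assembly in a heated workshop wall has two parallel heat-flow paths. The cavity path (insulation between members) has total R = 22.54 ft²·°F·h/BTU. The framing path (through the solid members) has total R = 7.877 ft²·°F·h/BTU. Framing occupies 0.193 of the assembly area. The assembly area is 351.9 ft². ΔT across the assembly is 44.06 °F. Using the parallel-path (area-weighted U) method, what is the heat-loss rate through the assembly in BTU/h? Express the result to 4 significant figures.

U_eff = 0.807/22.54 + 0.193/7.877 = 0.035803 + 0.024502 = 0.060305
R_eff = 1/U_eff = 16.582 ft²·°F·h/BTU
Q = 351.9 × 44.06 / 16.582 = 935.01 BTU/h

935.0 BTU/h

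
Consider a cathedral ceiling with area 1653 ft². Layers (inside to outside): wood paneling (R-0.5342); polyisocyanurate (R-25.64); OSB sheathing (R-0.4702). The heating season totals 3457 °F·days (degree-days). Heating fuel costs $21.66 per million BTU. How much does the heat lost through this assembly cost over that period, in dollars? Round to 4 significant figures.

111.5 dollars

R_total = 0.5342 + 25.64 + 0.4702 = 26.644 ft²·°F·h/BTU
E = A × HDD × 24 / R = 1653 × 3457 × 24 / 26.644 = 5147300 BTU
Cost = 5147300/10⁶ × 21.66 = $111.49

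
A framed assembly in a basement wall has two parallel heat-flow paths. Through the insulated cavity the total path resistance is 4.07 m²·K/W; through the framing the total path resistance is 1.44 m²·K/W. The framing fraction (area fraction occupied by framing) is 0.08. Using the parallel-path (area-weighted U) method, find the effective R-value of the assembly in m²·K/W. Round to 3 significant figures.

3.55 m²·K/W

U_eff = 0.92/4.07 + 0.08/1.44 = 0.226 + 0.05556 = 0.2816
R_eff = 1/U_eff = 3.551 m²·K/W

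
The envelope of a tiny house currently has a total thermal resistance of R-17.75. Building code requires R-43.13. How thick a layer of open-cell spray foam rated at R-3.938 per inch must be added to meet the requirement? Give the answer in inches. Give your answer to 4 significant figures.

ΔR = 43.13 − 17.75 = 25.38 ft²·°F·h/BTU
L = ΔR / (R/in) = 25.38/3.938 = 6.4449 in

6.445 in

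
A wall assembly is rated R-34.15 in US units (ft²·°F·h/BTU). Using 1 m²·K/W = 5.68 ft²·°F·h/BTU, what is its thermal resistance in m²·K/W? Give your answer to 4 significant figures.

6.012 m²·K/W

R_SI = 34.15/5.68 = 6.0123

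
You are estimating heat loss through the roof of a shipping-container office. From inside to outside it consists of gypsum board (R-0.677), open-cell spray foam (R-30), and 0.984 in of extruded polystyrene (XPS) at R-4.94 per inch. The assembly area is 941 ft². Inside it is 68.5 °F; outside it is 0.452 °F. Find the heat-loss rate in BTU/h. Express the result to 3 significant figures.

1800 BTU/h

0.984 × 4.94 = 4.861
R_total = 0.677 + 30 + 4.861 = 35.54 ft²·°F·h/BTU
Q = A·ΔT/R = 941 × (68.5 − 0.452) / 35.54 = 1802 BTU/h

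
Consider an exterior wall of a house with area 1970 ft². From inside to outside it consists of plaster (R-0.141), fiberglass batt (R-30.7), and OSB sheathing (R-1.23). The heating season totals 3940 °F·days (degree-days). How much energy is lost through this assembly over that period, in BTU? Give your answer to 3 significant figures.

5810000 BTU

R_total = 0.141 + 30.7 + 1.23 = 32.07 ft²·°F·h/BTU
E = A × HDD × 24 / R = 1970 × 3940 × 24 / 32.07 = 5808000 BTU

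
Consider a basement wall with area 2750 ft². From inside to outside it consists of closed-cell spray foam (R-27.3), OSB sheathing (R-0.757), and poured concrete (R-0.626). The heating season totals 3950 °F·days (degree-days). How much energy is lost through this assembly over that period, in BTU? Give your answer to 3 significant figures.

R_total = 27.3 + 0.757 + 0.626 = 28.68 ft²·°F·h/BTU
E = A × HDD × 24 / R = 2750 × 3950 × 24 / 28.68 = 9089000 BTU

9090000 BTU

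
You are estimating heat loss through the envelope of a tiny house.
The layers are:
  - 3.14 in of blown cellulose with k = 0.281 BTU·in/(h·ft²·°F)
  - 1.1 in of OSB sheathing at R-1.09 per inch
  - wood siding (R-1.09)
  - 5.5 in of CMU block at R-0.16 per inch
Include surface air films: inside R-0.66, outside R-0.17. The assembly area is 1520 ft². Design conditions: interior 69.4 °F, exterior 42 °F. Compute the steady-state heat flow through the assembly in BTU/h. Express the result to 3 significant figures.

3.14/0.281 = 11.17
1.1 × 1.09 = 1.199
5.5 × 0.16 = 0.88
R_total = 0.66 + 11.17 + 1.199 + 1.09 + 0.88 + 0.17 = 15.17 ft²·°F·h/BTU
Q = A·ΔT/R = 1520 × (69.4 − 42) / 15.17 = 2745 BTU/h

2740 BTU/h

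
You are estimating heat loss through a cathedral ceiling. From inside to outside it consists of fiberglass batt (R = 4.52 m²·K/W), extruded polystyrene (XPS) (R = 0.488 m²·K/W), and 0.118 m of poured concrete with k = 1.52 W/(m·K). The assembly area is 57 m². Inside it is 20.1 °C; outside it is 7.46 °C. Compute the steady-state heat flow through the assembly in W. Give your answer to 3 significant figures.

142 W

0.118/1.52 = 0.07763
R_total = 4.52 + 0.488 + 0.07763 = 5.086 m²·K/W
Q = A·ΔT/R = 57 × (20.1 − 7.46) / 5.086 = 141.7 W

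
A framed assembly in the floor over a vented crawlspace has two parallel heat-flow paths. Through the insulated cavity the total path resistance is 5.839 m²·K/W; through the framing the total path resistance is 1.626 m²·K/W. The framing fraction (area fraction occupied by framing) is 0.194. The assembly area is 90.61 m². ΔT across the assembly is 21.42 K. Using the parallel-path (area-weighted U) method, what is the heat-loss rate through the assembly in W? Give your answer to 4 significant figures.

499.5 W

U_eff = 0.806/5.839 + 0.194/1.626 = 0.13804 + 0.11931 = 0.25735
R_eff = 1/U_eff = 3.8858 m²·K/W
Q = 90.61 × 21.42 / 3.8858 = 499.48 W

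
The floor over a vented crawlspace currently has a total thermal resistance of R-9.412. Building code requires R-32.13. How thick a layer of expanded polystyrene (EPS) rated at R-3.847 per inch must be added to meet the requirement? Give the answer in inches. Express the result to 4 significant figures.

5.905 in

ΔR = 32.13 − 9.412 = 22.718 ft²·°F·h/BTU
L = ΔR / (R/in) = 22.718/3.847 = 5.9054 in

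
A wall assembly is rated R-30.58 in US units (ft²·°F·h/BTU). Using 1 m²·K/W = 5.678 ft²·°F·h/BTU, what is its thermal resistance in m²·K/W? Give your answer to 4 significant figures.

R_SI = 30.58/5.678 = 5.3857

5.386 m²·K/W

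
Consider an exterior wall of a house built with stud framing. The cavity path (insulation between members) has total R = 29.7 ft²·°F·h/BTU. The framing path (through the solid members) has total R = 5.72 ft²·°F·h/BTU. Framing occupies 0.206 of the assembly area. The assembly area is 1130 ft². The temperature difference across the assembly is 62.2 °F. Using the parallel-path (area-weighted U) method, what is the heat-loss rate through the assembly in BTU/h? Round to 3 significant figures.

4410 BTU/h

U_eff = 0.794/29.7 + 0.206/5.72 = 0.02673 + 0.03601 = 0.06275
R_eff = 1/U_eff = 15.94 ft²·°F·h/BTU
Q = 1130 × 62.2 / 15.94 = 4410 BTU/h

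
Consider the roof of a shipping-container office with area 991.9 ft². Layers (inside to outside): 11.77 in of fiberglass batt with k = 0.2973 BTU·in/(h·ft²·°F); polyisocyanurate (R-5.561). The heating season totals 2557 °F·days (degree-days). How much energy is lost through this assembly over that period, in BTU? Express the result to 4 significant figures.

1348000 BTU

11.77/0.2973 = 39.59
R_total = 39.59 + 5.561 = 45.151 ft²·°F·h/BTU
E = A × HDD × 24 / R = 991.9 × 2557 × 24 / 45.151 = 1348200 BTU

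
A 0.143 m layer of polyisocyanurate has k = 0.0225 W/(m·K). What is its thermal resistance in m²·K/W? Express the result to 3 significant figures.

R = L/k = 0.143/0.0225 = 6.356 m²·K/W

6.36 m²·K/W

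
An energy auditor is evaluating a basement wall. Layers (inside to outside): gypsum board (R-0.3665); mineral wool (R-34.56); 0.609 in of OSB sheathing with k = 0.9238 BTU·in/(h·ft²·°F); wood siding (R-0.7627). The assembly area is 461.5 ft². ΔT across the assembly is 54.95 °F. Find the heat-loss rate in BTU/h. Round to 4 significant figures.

0.609/0.9238 = 0.65923
R_total = 0.3665 + 34.56 + 0.65923 + 0.7627 = 36.348 ft²·°F·h/BTU
Q = A·ΔT/R = 461.5 × 54.95 / 36.348 = 697.68 BTU/h

697.7 BTU/h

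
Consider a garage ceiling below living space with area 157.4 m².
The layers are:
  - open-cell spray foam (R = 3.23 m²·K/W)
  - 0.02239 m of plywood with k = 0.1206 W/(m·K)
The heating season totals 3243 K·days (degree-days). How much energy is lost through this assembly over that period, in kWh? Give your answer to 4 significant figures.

0.02239/0.1206 = 0.18566
R_total = 3.23 + 0.18566 = 3.4157 m²·K/W
E = A × HDD × 24 / R / 1000 = 157.4 × 3243 × 24 / 3.4157 / 1000 = 3586.6 kWh

3587 kWh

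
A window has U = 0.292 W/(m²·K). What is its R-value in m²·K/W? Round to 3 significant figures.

R = 1/U = 1/0.292 = 3.425

3.42 m²·K/W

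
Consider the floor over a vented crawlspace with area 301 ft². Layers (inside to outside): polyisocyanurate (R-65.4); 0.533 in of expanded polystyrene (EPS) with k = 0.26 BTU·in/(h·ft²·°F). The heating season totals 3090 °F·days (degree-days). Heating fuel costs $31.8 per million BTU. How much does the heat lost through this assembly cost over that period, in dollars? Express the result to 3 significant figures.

0.533/0.26 = 2.05
R_total = 65.4 + 2.05 = 67.45 ft²·°F·h/BTU
E = A × HDD × 24 / R = 301 × 3090 × 24 / 67.45 = 330900 BTU
Cost = 330900/10⁶ × 31.8 = $10.52

10.5 dollars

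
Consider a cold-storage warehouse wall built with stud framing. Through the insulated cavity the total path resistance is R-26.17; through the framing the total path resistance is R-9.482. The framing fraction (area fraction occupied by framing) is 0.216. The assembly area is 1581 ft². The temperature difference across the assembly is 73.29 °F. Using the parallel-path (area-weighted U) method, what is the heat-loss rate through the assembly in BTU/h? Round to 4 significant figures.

6111 BTU/h

U_eff = 0.784/26.17 + 0.216/9.482 = 0.029958 + 0.02278 = 0.052738
R_eff = 1/U_eff = 18.962 ft²·°F·h/BTU
Q = 1581 × 73.29 / 18.962 = 6110.8 BTU/h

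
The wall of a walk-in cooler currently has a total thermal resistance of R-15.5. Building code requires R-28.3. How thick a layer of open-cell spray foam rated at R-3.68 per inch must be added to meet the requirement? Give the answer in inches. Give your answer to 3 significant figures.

3.48 in

ΔR = 28.3 − 15.5 = 12.8 ft²·°F·h/BTU
L = ΔR / (R/in) = 12.8/3.68 = 3.478 in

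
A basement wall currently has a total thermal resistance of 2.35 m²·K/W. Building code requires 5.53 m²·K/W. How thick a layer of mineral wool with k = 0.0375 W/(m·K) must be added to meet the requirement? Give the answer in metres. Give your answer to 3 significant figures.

ΔR = 5.53 − 2.35 = 3.18 m²·K/W
L = ΔR × k = 3.18 × 0.0375 = 0.1192 m

0.119 m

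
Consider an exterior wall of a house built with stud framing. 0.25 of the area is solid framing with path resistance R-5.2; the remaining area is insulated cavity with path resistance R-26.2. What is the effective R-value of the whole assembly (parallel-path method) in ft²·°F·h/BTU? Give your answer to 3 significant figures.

13.0 ft²·°F·h/BTU

U_eff = 0.75/26.2 + 0.25/5.2 = 0.02863 + 0.04808 = 0.0767
R_eff = 1/U_eff = 13.04 ft²·°F·h/BTU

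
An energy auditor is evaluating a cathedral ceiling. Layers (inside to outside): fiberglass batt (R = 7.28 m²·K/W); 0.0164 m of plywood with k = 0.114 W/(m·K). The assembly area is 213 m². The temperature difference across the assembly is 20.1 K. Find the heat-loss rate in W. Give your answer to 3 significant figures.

577 W

0.0164/0.114 = 0.1439
R_total = 7.28 + 0.1439 = 7.424 m²·K/W
Q = A·ΔT/R = 213 × 20.1 / 7.424 = 576.7 W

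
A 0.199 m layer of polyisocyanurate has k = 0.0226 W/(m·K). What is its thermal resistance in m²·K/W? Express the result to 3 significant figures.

8.81 m²·K/W

R = L/k = 0.199/0.0226 = 8.805 m²·K/W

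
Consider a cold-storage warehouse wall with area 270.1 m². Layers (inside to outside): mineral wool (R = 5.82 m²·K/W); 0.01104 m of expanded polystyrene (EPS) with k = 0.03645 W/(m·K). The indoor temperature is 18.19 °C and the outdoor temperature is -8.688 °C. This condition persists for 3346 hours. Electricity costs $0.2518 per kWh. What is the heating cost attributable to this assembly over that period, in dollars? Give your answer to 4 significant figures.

999.0 dollars

0.01104/0.03645 = 0.30288
R_total = 5.82 + 0.30288 = 6.1229 m²·K/W
Q = 270.1 × (18.19 − (-8.688)) / 6.1229 = 1185.7 W
E = 1185.7 W × 3346 h / 1000 = 3967.3 kWh
Cost = 3967.3 × 0.2518 = $998.96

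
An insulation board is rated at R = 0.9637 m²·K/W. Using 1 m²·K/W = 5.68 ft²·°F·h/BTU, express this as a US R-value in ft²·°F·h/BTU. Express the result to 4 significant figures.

5.474 ft²·°F·h/BTU

R_US = 0.9637 × 5.68 = 5.4738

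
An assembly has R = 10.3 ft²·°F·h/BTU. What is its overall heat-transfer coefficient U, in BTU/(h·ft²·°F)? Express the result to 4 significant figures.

U = 1/R = 1/10.3 = 0.097087

0.09709 BTU/(h·ft²·°F)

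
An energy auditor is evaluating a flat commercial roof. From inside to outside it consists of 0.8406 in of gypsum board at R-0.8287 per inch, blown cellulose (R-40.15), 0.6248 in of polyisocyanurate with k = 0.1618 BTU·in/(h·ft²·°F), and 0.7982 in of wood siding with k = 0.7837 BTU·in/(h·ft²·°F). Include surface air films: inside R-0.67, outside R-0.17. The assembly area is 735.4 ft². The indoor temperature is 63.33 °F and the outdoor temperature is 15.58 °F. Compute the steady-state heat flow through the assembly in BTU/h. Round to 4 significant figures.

754.1 BTU/h

0.8406 × 0.8287 = 0.69661
0.6248/0.1618 = 3.8616
0.7982/0.7837 = 1.0185
R_total = 0.67 + 0.69661 + 40.15 + 3.8616 + 1.0185 + 0.17 = 46.567 ft²·°F·h/BTU
Q = A·ΔT/R = 735.4 × (63.33 − 15.58) / 46.567 = 754.09 BTU/h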